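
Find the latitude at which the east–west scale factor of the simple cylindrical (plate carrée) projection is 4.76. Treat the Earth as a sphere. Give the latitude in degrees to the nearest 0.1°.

77.9°

Plate carrée: h = 1, k = sec φ along parallels.
sec φ = 4.76  ⇒  cos φ = 0.2101  ⇒  φ ≈ 77.9°.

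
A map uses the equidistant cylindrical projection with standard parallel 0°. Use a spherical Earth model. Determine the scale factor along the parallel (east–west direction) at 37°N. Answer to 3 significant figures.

1.25

Plate carrée maps x = Rλ, y = Rφ. The meridian scale is h = 1 and the parallel scale is k = 1/cos φ = sec φ.
k = 1/cos 37° = 1/0.7986 = 1.252.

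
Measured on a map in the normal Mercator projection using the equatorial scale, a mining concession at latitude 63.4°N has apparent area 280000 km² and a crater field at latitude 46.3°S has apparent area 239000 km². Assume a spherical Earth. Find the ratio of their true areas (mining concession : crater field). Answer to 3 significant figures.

0.492

Since Mercator area scale is 1/cos²φ, the true area equals the apparent area multiplied by cos²φ.
True area of mining concession: 280000 × cos²(63.4°) = 280000 × 0.2005 = 56140 km².
True area of crater field: 239000 × cos²(46.3°) = 239000 × 0.4773 = 114100 km².
Ratio = 56140 / 114100 ≈ 0.492.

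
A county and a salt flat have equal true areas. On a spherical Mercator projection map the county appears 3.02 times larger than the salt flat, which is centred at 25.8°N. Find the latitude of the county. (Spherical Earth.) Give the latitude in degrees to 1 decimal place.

Mercator areal scale is sec²φ, so apparent-area ratio = sec²φ₁ / sec²φ₂ = cos²φ₂ / cos²φ₁.
cos²φ₂ / cos²φ₁ = 3.02  ⇒  cos φ₁ = cos 25.8° / √3.02 = 0.9003/1.738 = 0.5181.
φ₁ = arccos(0.5181) ≈ 58.8°.

58.8°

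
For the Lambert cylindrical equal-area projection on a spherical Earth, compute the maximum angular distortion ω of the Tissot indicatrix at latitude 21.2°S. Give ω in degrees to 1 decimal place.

8.0°

The Lambert cylindrical equal-area projection is the cylindrical equal-area projection with its standard parallel at the equator (φ₀ = 0). A cylindrical equal-area projection with standard parallel φ₀ has meridian scale h = cos φ / cos φ₀ and parallel scale k = cos φ₀ / cos φ (so areas are preserved, h·k = 1).
At 21.2°: h = 0.9323, k = 1.073; principal scales a = 1.073, b = 0.9323.
sin(ω/2) = (a − b)/(a + b) = 0.1403/2.005 = 0.06996, so ω = 2 arcsin(0.06996) ≈ 8.0°.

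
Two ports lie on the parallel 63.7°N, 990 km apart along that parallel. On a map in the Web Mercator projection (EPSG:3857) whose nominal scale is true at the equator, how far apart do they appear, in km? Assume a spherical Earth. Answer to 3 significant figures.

2230 km

Mercator is conformal, so the point scale is isotropic: h = k = sec φ = 1/cos φ.
Along the parallel, k = sec 63.7° = 1/0.4431 = 2.257.
Map distance = 990 × 2.257 ≈ 2230 km.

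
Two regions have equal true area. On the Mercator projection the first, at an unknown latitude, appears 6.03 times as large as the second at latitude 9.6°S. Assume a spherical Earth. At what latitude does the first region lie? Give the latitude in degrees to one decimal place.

66.3°

For equal true areas on Mercator, apparent areas scale as sec²φ, so the ratio is cos²φ₂ / cos²φ₁.
cos²φ₂ / cos²φ₁ = 6.03  ⇒  cos φ₁ = cos 9.6° / √6.03 = 0.9860/2.456 = 0.4015.
φ₁ = arccos(0.4015) ≈ 66.3°.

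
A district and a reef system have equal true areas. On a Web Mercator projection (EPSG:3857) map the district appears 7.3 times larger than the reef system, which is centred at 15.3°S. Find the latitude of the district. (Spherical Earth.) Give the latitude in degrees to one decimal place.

For equal true areas on Mercator, apparent areas scale as sec²φ, so the ratio is cos²φ₂ / cos²φ₁.
cos²φ₂ / cos²φ₁ = 7.3  ⇒  cos φ₁ = cos 15.3° / √7.3 = 0.9646/2.702 = 0.3570.
φ₁ = arccos(0.3570) ≈ 69.1°.

69.1°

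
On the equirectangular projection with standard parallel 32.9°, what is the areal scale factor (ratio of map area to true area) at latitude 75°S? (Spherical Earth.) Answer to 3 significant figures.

The equidistant cylindrical projection with φ₀ = 32.9° has h = 1 (meridians true) and k = cos φ₀ / cos φ along parallels.
Areal scale = h·k = 1 × cos φ₀ / cos φ; at 75°, h = 1.000, k = 3.244, so h·k = 3.244.

3.24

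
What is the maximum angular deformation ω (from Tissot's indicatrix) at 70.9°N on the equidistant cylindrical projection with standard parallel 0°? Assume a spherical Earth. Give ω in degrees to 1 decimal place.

For the equirectangular projection with φ₀ = 0 (plate carrée), h = 1 along meridians and k = sec φ along parallels.
At 70.9°: h = 1.000, k = 3.056; principal scales a = 3.056, b = 1.000.
sin(ω/2) = (a − b)/(a + b) = 2.056/4.056 = 0.5069, so ω = 2 arcsin(0.5069) ≈ 60.9°.

60.9°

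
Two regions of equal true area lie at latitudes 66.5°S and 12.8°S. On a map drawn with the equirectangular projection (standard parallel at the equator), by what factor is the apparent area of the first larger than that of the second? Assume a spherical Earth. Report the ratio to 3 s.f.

2.45

Plate carrée maps x = Rλ, y = Rφ. The meridian scale is h = 1 and the parallel scale is k = 1/cos φ = sec φ.
Areal scale at 66.5°: h·k = 1.000 × 2.508 = 2.508.
Areal scale at 12.8°: h·k = 1.000 × 1.025 = 1.025.
Ratio = 2.508/1.025 ≈ 2.45.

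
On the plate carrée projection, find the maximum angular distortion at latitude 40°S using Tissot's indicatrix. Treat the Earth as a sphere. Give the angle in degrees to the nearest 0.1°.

15.2°

For the equirectangular projection with φ₀ = 0 (plate carrée), h = 1 along meridians and k = sec φ along parallels.
At 40°: h = 1.000, k = 1.305; principal scales a = 1.305, b = 1.000.
sin(ω/2) = (a − b)/(a + b) = 0.3054/2.305 = 0.1325, so ω = 2 arcsin(0.1325) ≈ 15.2°.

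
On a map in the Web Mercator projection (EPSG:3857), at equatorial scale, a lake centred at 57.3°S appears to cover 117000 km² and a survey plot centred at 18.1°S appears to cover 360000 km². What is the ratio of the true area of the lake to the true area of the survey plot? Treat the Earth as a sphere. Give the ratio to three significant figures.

On Mercator the areal scale is sec²φ, so true area = apparent × cos²φ.
True area of lake: 117000 × cos²(57.3°) = 117000 × 0.2919 = 34150 km².
True area of survey plot: 360000 × cos²(18.1°) = 360000 × 0.9035 = 325300 km².
Ratio = 34150 / 325300 ≈ 0.105.

0.105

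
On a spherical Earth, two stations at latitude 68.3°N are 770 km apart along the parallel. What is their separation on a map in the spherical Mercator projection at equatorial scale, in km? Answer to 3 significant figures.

Mercator is conformal, so the point scale is isotropic: h = k = sec φ = 1/cos φ.
Along the parallel, k = sec 68.3° = 1/0.3697 = 2.705.
Map distance = 770 × 2.705 ≈ 2080 km.

2080 km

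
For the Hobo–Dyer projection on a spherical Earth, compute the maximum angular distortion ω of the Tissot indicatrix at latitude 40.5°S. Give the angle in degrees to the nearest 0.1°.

4.9°

Hobo–Dyer is a cylindrical equal-area projection with standard parallels at ±37.5°. A cylindrical equal-area projection with standard parallel φ₀ has meridian scale h = cos φ / cos φ₀ and parallel scale k = cos φ₀ / cos φ (so areas are preserved, h·k = 1).
At 40.5°: h = 0.9585, k = 1.043; principal scales a = 1.043, b = 0.9585.
sin(ω/2) = (a − b)/(a + b) = 0.08486/2.002 = 0.04239, so ω = 2 arcsin(0.04239) ≈ 4.9°.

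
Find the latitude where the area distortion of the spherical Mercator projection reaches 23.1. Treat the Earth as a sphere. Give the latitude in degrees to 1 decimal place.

Mercator areal scale is sec²φ.
sec²φ = 23.1  ⇒  cos²φ = 0.04329  ⇒  cos φ = 0.2081.
φ = arccos(0.2081) ≈ 78.0°.

78.0°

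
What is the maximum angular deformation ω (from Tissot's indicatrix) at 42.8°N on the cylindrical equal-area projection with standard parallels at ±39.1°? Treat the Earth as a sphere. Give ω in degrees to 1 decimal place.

6.4°

Cylindrical equal-area (φ₀ = 39.1°): h = cos φ / cos 39.1° along meridians, k = cos 39.1° / cos φ along parallels; h·k = 1.
At 42.8°: h = 0.9455, k = 1.058; principal scales a = 1.058, b = 0.9455.
sin(ω/2) = (a − b)/(a + b) = 0.1122/2.003 = 0.05601, so ω = 2 arcsin(0.05601) ≈ 6.4°.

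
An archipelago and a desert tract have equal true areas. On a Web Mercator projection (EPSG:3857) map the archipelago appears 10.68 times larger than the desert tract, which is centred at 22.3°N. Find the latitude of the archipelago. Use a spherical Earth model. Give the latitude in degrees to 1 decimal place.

For equal true areas on Mercator, apparent areas scale as sec²φ, so the ratio is cos²φ₂ / cos²φ₁.
cos²φ₂ / cos²φ₁ = 10.68  ⇒  cos φ₁ = cos 22.3° / √10.68 = 0.9252/3.268 = 0.2831.
φ₁ = arccos(0.2831) ≈ 73.6°.

73.6°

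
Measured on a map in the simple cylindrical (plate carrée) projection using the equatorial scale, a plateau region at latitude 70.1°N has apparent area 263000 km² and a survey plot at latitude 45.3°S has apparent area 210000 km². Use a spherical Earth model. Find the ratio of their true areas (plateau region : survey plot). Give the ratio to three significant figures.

0.606

Plate carrée has h = 1 and k = sec φ, giving areal scale sec φ; true area = (apparent area) · cos φ.
True area of plateau region: 263000 × cos(70.1°) = 263000 × 0.3404 = 89520 km².
True area of survey plot: 210000 × cos(45.3°) = 210000 × 0.7034 = 147700 km².
Ratio = 89520 / 147700 ≈ 0.606.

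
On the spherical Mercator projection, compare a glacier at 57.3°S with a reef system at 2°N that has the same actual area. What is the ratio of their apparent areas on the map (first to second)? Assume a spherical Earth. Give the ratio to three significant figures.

3.42

On Mercator, area is exaggerated by sec²φ = 1/cos²φ.
At 57.3°: sec²(57.3°) = 1/0.5402² = 3.426.
At 2°: sec²(2°) = 1/0.9994² = 1.001.
Ratio = 3.426/1.001 = cos²(2°)/cos²(57.3°) ≈ 3.42.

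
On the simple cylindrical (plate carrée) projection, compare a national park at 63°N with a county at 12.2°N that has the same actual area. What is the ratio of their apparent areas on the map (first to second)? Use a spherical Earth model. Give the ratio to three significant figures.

Plate carrée maps x = Rλ, y = Rφ. The meridian scale is h = 1 and the parallel scale is k = 1/cos φ = sec φ.
Areal scale at 63°: h·k = 1.000 × 2.203 = 2.203.
Areal scale at 12.2°: h·k = 1.000 × 1.023 = 1.023.
Ratio = 2.203/1.023 ≈ 2.15.

2.15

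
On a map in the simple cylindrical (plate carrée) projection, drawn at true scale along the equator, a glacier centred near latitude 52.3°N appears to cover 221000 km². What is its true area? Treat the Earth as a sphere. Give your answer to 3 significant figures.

Plate carrée maps x = Rλ, y = Rφ. The meridian scale is h = 1 and the parallel scale is k = 1/cos φ = sec φ.
Areal scale = h·k = 1 × sec φ; at 52.3°, h = 1.000, k = 1.635, so h·k = 1.635.
True area = apparent / (areal scale) = 221000 / 1.635 ≈ 135000 km².

135000 km²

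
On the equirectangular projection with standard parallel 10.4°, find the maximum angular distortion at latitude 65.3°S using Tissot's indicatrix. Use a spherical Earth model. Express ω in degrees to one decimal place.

47.6°

With standard parallel φ₀ = 10.4°, the equirectangular projection gives x = Rλ cos φ₀, y = Rφ, so h = 1 and k = cos 10.4° / cos φ.
At 65.3°: h = 1.000, k = 2.354; principal scales a = 2.354, b = 1.000.
sin(ω/2) = (a − b)/(a + b) = 1.354/3.354 = 0.4037, so ω = 2 arcsin(0.4037) ≈ 47.6°.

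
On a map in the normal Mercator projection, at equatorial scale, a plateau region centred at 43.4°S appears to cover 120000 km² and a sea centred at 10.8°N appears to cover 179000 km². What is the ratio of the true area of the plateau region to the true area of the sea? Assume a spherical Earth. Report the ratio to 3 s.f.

Mercator's areal exaggeration is sec²φ; hence true area = (apparent area) · cos²φ.
True area of plateau region: 120000 × cos²(43.4°) = 120000 × 0.5279 = 63350 km².
True area of sea: 179000 × cos²(10.8°) = 179000 × 0.9649 = 172700 km².
Ratio = 63350 / 172700 ≈ 0.367.

0.367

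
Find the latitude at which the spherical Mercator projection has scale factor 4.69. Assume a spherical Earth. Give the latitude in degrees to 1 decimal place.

77.7°

Mercator scale is k = sec φ = 1/cos φ.
1/cos φ = 4.69  ⇒  cos φ = 0.2132  ⇒  φ = arccos(0.2132) ≈ 77.7°.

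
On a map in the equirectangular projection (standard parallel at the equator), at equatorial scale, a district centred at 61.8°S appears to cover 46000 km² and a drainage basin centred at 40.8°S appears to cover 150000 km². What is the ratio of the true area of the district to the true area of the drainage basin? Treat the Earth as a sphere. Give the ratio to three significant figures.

Plate carrée has h = 1 and k = sec φ, giving areal scale sec φ; true area = (apparent area) · cos φ.
True area of district: 46000 × cos(61.8°) = 46000 × 0.4726 = 21740 km².
True area of drainage basin: 150000 × cos(40.8°) = 150000 × 0.7570 = 113500 km².
Ratio = 21740 / 113500 ≈ 0.191.

0.191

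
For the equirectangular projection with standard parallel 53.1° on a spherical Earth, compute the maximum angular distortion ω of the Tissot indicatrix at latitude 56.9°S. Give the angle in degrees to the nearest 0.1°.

5.4°

The equidistant cylindrical projection with φ₀ = 53.1° has h = 1 (meridians true) and k = cos φ₀ / cos φ along parallels.
At 56.9°: h = 1.000, k = 1.099; principal scales a = 1.099, b = 1.000.
sin(ω/2) = (a − b)/(a + b) = 0.09947/2.099 = 0.04738, so ω = 2 arcsin(0.04738) ≈ 5.4°.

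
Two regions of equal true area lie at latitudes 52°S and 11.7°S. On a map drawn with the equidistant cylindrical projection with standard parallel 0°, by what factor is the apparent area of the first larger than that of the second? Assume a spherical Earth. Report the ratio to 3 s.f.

1.59

For the equirectangular projection with φ₀ = 0 (plate carrée), h = 1 along meridians and k = sec φ along parallels.
Areal scale at 52°: h·k = 1.000 × 1.624 = 1.624.
Areal scale at 11.7°: h·k = 1.000 × 1.021 = 1.021.
Ratio = 1.624/1.021 ≈ 1.59.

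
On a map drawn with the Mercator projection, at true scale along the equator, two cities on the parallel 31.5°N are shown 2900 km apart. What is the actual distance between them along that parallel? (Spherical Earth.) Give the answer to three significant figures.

Mercator is conformal, so the point scale is isotropic: h = k = sec φ = 1/cos φ.
Along the parallel at 31.5°, map distances are exaggerated by k = sec 31.5° = 1.173.
True distance = 2900 / 1.173 = 2900 × cos 31.5° ≈ 2470 km.

2470 km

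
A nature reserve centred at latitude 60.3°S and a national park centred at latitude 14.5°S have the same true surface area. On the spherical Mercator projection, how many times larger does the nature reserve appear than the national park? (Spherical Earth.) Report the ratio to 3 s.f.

Mercator is conformal with k = sec φ, so areal scale = k² = sec²φ.
At 60.3°: sec²(60.3°) = 1/0.4955² = 4.074.
At 14.5°: sec²(14.5°) = 1/0.9681² = 1.067.
Ratio = 4.074/1.067 = cos²(14.5°)/cos²(60.3°) ≈ 3.82.

3.82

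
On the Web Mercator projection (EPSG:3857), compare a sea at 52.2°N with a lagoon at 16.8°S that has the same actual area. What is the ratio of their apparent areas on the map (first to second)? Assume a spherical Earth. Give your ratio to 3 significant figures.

Mercator is conformal with k = sec φ, so areal scale = k² = sec²φ.
At 52.2°: sec²(52.2°) = 1/0.6129² = 2.662.
At 16.8°: sec²(16.8°) = 1/0.9573² = 1.091.
Ratio = 2.662/1.091 = cos²(16.8°)/cos²(52.2°) ≈ 2.44.

2.44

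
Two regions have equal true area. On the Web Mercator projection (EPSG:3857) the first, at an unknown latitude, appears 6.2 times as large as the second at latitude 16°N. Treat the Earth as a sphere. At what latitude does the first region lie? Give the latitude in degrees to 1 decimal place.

67.3°

For equal true areas on Mercator, apparent areas scale as sec²φ, so the ratio is cos²φ₂ / cos²φ₁.
cos²φ₂ / cos²φ₁ = 6.2  ⇒  cos φ₁ = cos 16° / √6.2 = 0.9613/2.490 = 0.3861.
φ₁ = arccos(0.3861) ≈ 67.3°.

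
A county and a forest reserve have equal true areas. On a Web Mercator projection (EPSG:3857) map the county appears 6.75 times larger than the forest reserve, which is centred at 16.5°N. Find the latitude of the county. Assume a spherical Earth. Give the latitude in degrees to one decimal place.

68.3°

For equal true areas on Mercator, apparent areas scale as sec²φ, so the ratio is cos²φ₂ / cos²φ₁.
cos²φ₂ / cos²φ₁ = 6.75  ⇒  cos φ₁ = cos 16.5° / √6.75 = 0.9588/2.598 = 0.3690.
φ₁ = arccos(0.3690) ≈ 68.3°.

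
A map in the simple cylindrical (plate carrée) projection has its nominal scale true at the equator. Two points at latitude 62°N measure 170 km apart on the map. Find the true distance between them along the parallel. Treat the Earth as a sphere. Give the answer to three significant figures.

Plate carrée maps x = Rλ, y = Rφ. The meridian scale is h = 1 and the parallel scale is k = 1/cos φ = sec φ.
Along the parallel at 62°, map distances are exaggerated by k = sec 62° = 2.130.
True distance = 170 / 2.130 = 170 × cos 62° ≈ 79.8 km.

79.8 km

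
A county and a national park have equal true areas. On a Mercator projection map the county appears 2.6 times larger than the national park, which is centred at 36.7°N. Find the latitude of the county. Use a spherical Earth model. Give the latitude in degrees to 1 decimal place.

60.2°

On Mercator, (apparent₁)/(apparent₂) = sec²φ₁ / sec²φ₂ when true areas are equal.
cos²φ₂ / cos²φ₁ = 2.6  ⇒  cos φ₁ = cos 36.7° / √2.6 = 0.8018/1.612 = 0.4972.
φ₁ = arccos(0.4972) ≈ 60.2°.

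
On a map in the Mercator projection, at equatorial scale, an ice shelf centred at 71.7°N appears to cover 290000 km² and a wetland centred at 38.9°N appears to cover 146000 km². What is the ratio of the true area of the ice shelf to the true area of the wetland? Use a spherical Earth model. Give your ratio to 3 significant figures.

0.323

Mercator's areal exaggeration is sec²φ; hence true area = (apparent area) · cos²φ.
True area of ice shelf: 290000 × cos²(71.7°) = 290000 × 0.09859 = 28590 km².
True area of wetland: 146000 × cos²(38.9°) = 146000 × 0.6057 = 88430 km².
Ratio = 28590 / 88430 ≈ 0.323.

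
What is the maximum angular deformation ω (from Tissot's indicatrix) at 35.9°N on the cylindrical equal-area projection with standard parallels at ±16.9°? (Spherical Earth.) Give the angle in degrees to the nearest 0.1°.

A cylindrical equal-area projection with standard parallel φ₀ has meridian scale h = cos φ / cos φ₀ and parallel scale k = cos φ₀ / cos φ (so areas are preserved, h·k = 1).
At 35.9°: h = 0.8466, k = 1.181; principal scales a = 1.181, b = 0.8466.
sin(ω/2) = (a − b)/(a + b) = 0.3346/2.028 = 0.1650, so ω = 2 arcsin(0.1650) ≈ 19.0°.

19.0°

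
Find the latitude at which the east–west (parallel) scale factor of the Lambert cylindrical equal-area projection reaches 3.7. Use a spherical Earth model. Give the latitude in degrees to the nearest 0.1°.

The Lambert cylindrical equal-area projection is the cylindrical equal-area projection with its standard parallel at the equator (φ₀ = 0). Cylindrical equal-area (φ₀ = 0°): h = cos φ / cos 0° along meridians, k = cos 0° / cos φ along parallels; h·k = 1.
k = cos φ₀ / cos φ = 3.7  ⇒  cos φ = cos 0° / 3.7 = 0.2703.
φ = arccos(0.2703) ≈ 74.3°.

74.3°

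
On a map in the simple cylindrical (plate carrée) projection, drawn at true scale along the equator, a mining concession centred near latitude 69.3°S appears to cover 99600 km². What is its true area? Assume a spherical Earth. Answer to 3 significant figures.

In the plate carrée (x = Rλ, y = Rφ), meridians are true-scale (h = 1) and parallels are stretched by k = sec φ.
Areal scale = h·k = 1 × sec φ; at 69.3°, h = 1.000, k = 2.829, so h·k = 2.829.
True area = apparent / (areal scale) = 99600 / 2.829 ≈ 35200 km².

35200 km²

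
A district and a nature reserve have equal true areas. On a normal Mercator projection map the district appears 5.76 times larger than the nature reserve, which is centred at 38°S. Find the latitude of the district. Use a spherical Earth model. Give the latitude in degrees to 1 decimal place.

Mercator areal scale is sec²φ, so apparent-area ratio = sec²φ₁ / sec²φ₂ = cos²φ₂ / cos²φ₁.
cos²φ₂ / cos²φ₁ = 5.76  ⇒  cos φ₁ = cos 38° / √5.76 = 0.7880/2.400 = 0.3283.
φ₁ = arccos(0.3283) ≈ 70.8°.

70.8°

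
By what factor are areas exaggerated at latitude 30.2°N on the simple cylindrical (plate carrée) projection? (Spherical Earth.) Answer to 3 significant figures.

For the equirectangular projection with φ₀ = 0 (plate carrée), h = 1 along meridians and k = sec φ along parallels.
Areal scale = h·k = 1 × sec φ; at 30.2°, h = 1.000, k = 1.157, so h·k = 1.157.

1.16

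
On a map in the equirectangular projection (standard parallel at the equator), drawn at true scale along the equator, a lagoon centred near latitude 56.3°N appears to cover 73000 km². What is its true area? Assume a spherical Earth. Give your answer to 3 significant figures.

40500 km²

Plate carrée maps x = Rλ, y = Rφ. The meridian scale is h = 1 and the parallel scale is k = 1/cos φ = sec φ.
Areal scale = h·k = 1 × sec φ; at 56.3°, h = 1.000, k = 1.802, so h·k = 1.802.
True area = apparent / (areal scale) = 73000 / 1.802 ≈ 40500 km².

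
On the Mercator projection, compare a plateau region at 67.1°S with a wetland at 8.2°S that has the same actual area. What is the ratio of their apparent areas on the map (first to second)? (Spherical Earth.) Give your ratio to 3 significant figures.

Mercator areal scale is sec²φ.
At 67.1°: sec²(67.1°) = 1/0.3891² = 6.604.
At 8.2°: sec²(8.2°) = 1/0.9898² = 1.021.
Ratio = 6.604/1.021 = cos²(8.2°)/cos²(67.1°) ≈ 6.47.

6.47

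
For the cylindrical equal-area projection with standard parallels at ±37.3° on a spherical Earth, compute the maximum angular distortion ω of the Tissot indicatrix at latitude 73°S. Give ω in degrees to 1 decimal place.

For cylindrical equal-area with standard parallel φ₀, h = cos φ / cos φ₀ and k = cos φ₀ / cos φ, so h·k = 1.
At 73°: h = 0.3675, k = 2.721; principal scales a = 2.721, b = 0.3675.
sin(ω/2) = (a − b)/(a + b) = 2.353/3.088 = 0.7620, so ω = 2 arcsin(0.7620) ≈ 99.3°.

99.3°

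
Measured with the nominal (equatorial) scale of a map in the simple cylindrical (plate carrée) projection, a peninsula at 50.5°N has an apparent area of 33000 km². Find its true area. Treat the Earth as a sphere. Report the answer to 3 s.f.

21000 km²

Plate carrée maps x = Rλ, y = Rφ. The meridian scale is h = 1 and the parallel scale is k = 1/cos φ = sec φ.
Areal scale = h·k = 1 × sec φ; at 50.5°, h = 1.000, k = 1.572, so h·k = 1.572.
True area = apparent / (areal scale) = 33000 / 1.572 ≈ 21000 km².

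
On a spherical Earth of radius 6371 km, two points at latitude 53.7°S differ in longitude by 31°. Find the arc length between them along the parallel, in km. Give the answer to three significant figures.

Arc length along a parallel = R cos φ · Δλ (with Δλ in radians).
= 6371 × cos 53.7° × (31° × π/180) = 6371 × 0.5920 × 0.5411 ≈ 2040 km.

2040 km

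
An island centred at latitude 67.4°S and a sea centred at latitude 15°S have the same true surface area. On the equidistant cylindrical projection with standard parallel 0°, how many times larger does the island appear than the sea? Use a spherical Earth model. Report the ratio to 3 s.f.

Plate carrée maps x = Rλ, y = Rφ. The meridian scale is h = 1 and the parallel scale is k = 1/cos φ = sec φ.
Areal scale at 67.4°: h·k = 1.000 × 2.602 = 2.602.
Areal scale at 15°: h·k = 1.000 × 1.035 = 1.035.
Ratio = 2.602/1.035 ≈ 2.51.

2.51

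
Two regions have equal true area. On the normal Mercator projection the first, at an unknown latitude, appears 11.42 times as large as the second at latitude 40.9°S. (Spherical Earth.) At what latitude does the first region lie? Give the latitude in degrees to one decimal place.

77.1°

Mercator areal scale is sec²φ, so apparent-area ratio = sec²φ₁ / sec²φ₂ = cos²φ₂ / cos²φ₁.
cos²φ₂ / cos²φ₁ = 11.42  ⇒  cos φ₁ = cos 40.9° / √11.42 = 0.7559/3.379 = 0.2237.
φ₁ = arccos(0.2237) ≈ 77.1°.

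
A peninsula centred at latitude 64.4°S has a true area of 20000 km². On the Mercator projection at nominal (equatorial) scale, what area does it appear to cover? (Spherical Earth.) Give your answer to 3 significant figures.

107000 km²

Mercator is conformal, so the point scale is isotropic: h = k = sec φ = 1/cos φ.
Areal scale = k² = sec²φ = 1/cos²(64.4°) = 1/0.4321² = 5.356.
Apparent area = 20000 × 5.356 ≈ 107000 km².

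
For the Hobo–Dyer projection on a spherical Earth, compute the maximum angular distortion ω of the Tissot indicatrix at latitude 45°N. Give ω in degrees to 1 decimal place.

13.2°

Hobo–Dyer is a cylindrical equal-area projection with standard parallels at ±37.5°. For cylindrical equal-area with standard parallel φ₀, h = cos φ / cos φ₀ and k = cos φ₀ / cos φ, so h·k = 1.
At 45°: h = 0.8913, k = 1.122; principal scales a = 1.122, b = 0.8913.
sin(ω/2) = (a − b)/(a + b) = 0.2307/2.013 = 0.1146, so ω = 2 arcsin(0.1146) ≈ 13.2°.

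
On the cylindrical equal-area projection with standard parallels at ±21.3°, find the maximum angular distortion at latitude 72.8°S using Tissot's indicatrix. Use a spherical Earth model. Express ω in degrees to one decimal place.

109.6°

Cylindrical equal-area (φ₀ = 21.3°): h = cos φ / cos 21.3° along meridians, k = cos 21.3° / cos φ along parallels; h·k = 1.
At 72.8°: h = 0.3174, k = 3.151; principal scales a = 3.151, b = 0.3174.
sin(ω/2) = (a − b)/(a + b) = 2.833/3.468 = 0.8170, so ω = 2 arcsin(0.8170) ≈ 109.6°.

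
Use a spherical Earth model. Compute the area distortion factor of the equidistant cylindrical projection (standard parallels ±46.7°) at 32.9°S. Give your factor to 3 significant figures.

The equidistant cylindrical projection with φ₀ = 46.7° has h = 1 (meridians true) and k = cos φ₀ / cos φ along parallels.
Areal scale = h·k = 1 × cos φ₀ / cos φ; at 32.9°, h = 1.000, k = 0.8168, so h·k = 0.8168.

0.817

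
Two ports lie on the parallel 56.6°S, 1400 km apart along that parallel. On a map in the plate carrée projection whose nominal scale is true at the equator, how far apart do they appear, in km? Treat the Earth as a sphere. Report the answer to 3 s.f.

For the equirectangular projection with φ₀ = 0 (plate carrée), h = 1 along meridians and k = sec φ along parallels.
Along the parallel, k = sec 56.6° = 1/0.5505 = 1.817.
Map distance = 1400 × 1.817 ≈ 2540 km.

2540 km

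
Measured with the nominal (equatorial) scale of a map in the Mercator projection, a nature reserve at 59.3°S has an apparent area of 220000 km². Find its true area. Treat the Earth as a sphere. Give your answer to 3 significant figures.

Mercator is conformal, so the point scale is isotropic: h = k = sec φ = 1/cos φ.
Areal scale = k² = sec²φ = 1/cos²(59.3°) = 1/0.5105² = 3.837.
True area = apparent / (areal scale) = 220000 / 3.837 ≈ 57300 km².

57300 km²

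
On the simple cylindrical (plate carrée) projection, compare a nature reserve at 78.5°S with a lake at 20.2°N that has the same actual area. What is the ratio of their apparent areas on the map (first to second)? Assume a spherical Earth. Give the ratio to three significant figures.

4.71

Plate carrée maps x = Rλ, y = Rφ. The meridian scale is h = 1 and the parallel scale is k = 1/cos φ = sec φ.
Areal scale at 78.5°: h·k = 1.000 × 5.016 = 5.016.
Areal scale at 20.2°: h·k = 1.000 × 1.066 = 1.066.
Ratio = 5.016/1.066 ≈ 4.71.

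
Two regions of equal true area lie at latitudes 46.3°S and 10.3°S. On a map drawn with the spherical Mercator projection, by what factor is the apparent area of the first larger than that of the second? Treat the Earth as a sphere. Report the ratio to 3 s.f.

2.03

Mercator is conformal with k = sec φ, so areal scale = k² = sec²φ.
At 46.3°: sec²(46.3°) = 1/0.6909² = 2.095.
At 10.3°: sec²(10.3°) = 1/0.9839² = 1.033.
Ratio = 2.095/1.033 = cos²(10.3°)/cos²(46.3°) ≈ 2.03.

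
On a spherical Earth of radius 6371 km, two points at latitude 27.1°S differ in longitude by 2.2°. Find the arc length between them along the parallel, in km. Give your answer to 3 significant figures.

218 km

Arc length along a parallel = R cos φ · Δλ (with Δλ in radians).
= 6371 × cos 27.1° × (2.2° × π/180) = 6371 × 0.8902 × 0.03840 ≈ 218 km.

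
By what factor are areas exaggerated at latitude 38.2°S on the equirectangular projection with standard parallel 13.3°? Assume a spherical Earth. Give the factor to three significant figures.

1.24

The equidistant cylindrical projection with φ₀ = 13.3° has h = 1 (meridians true) and k = cos φ₀ / cos φ along parallels.
Areal scale = h·k = 1 × cos φ₀ / cos φ; at 38.2°, h = 1.000, k = 1.238, so h·k = 1.238.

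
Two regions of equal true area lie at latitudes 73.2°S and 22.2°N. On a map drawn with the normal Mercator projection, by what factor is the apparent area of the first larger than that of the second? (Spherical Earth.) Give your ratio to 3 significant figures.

10.3

Mercator areal scale is sec²φ.
At 73.2°: sec²(73.2°) = 1/0.2890² = 11.97.
At 22.2°: sec²(22.2°) = 1/0.9259² = 1.167.
Ratio = 11.97/1.167 = cos²(22.2°)/cos²(73.2°) ≈ 10.3.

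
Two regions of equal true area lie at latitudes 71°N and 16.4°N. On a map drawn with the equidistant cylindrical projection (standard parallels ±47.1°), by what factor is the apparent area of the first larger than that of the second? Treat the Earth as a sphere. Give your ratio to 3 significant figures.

In the equirectangular projection with standard parallel φ₀ = 47.1° (x = Rλ cos φ₀, y = Rφ), meridians are true-scale (h = 1) and the parallel scale is k = cos φ₀ / cos φ.
Areal scale at 71°: h·k = 1.000 × 2.091 = 2.091.
Areal scale at 16.4°: h·k = 1.000 × 0.7096 = 0.7096.
Ratio = 2.091/0.7096 ≈ 2.95.

2.95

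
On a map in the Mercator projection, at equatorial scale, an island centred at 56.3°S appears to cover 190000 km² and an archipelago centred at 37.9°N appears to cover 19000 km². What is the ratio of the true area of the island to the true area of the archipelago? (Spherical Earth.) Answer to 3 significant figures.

On Mercator the areal scale is sec²φ, so true area = apparent × cos²φ.
True area of island: 190000 × cos²(56.3°) = 190000 × 0.3079 = 58490 km².
True area of archipelago: 19000 × cos²(37.9°) = 19000 × 0.6227 = 11830 km².
Ratio = 58490 / 11830 ≈ 4.94.

4.94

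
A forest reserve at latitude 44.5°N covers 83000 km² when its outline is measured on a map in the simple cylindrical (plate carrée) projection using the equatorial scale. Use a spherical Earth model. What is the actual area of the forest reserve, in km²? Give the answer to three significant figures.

For the equirectangular projection with φ₀ = 0 (plate carrée), h = 1 along meridians and k = sec φ along parallels.
Areal scale = h·k = 1 × sec φ; at 44.5°, h = 1.000, k = 1.402, so h·k = 1.402.
True area = apparent / (areal scale) = 83000 / 1.402 ≈ 59200 km².

59200 km²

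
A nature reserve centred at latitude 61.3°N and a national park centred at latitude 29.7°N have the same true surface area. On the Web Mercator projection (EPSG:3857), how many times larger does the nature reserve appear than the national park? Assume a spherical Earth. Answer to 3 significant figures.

On Mercator, area is exaggerated by sec²φ = 1/cos²φ.
At 61.3°: sec²(61.3°) = 1/0.4802² = 4.336.
At 29.7°: sec²(29.7°) = 1/0.8686² = 1.325.
Ratio = 4.336/1.325 = cos²(29.7°)/cos²(61.3°) ≈ 3.27.

3.27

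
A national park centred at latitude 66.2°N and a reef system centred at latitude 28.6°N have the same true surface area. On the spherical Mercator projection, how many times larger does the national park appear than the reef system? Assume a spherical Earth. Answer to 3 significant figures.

4.73

Mercator areal scale is sec²φ.
At 66.2°: sec²(66.2°) = 1/0.4035² = 6.141.
At 28.6°: sec²(28.6°) = 1/0.8780² = 1.297.
Ratio = 6.141/1.297 = cos²(28.6°)/cos²(66.2°) ≈ 4.73.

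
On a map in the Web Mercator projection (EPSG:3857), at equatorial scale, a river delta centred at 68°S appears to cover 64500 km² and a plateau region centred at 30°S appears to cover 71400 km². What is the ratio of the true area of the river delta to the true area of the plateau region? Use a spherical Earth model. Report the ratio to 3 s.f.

Mercator's areal exaggeration is sec²φ; hence true area = (apparent area) · cos²φ.
True area of river delta: 64500 × cos²(68°) = 64500 × 0.1403 = 9051 km².
True area of plateau region: 71400 × cos²(30°) = 71400 × 0.7500 = 53550 km².
Ratio = 9051 / 53550 ≈ 0.169.

0.169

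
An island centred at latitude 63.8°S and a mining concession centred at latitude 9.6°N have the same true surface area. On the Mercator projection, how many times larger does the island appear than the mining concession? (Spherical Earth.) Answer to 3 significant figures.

Mercator is conformal with k = sec φ, so areal scale = k² = sec²φ.
At 63.8°: sec²(63.8°) = 1/0.4415² = 5.130.
At 9.6°: sec²(9.6°) = 1/0.9860² = 1.029.
Ratio = 5.130/1.029 = cos²(9.6°)/cos²(63.8°) ≈ 4.99.

4.99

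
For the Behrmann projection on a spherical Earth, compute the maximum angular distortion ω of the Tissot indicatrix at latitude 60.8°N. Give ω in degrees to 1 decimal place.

The Behrmann projection is cylindrical equal-area with φ₀ = 30°. A cylindrical equal-area projection with standard parallel φ₀ has meridian scale h = cos φ / cos φ₀ and parallel scale k = cos φ₀ / cos φ (so areas are preserved, h·k = 1).
At 60.8°: h = 0.5633, k = 1.775; principal scales a = 1.775, b = 0.5633.
sin(ω/2) = (a − b)/(a + b) = 1.212/2.338 = 0.5182, so ω = 2 arcsin(0.5182) ≈ 62.4°.

62.4°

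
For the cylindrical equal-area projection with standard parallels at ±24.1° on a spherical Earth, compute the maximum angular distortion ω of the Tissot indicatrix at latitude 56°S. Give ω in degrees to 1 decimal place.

54.0°

Cylindrical equal-area (φ₀ = 24.1°): h = cos φ / cos 24.1° along meridians, k = cos 24.1° / cos φ along parallels; h·k = 1.
At 56°: h = 0.6126, k = 1.632; principal scales a = 1.632, b = 0.6126.
sin(ω/2) = (a − b)/(a + b) = 1.020/2.245 = 0.4543, so ω = 2 arcsin(0.4543) ≈ 54.0°.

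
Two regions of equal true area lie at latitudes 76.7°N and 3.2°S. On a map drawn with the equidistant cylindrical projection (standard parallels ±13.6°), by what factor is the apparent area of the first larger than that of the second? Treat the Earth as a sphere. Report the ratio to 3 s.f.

The equidistant cylindrical projection with φ₀ = 13.6° has h = 1 (meridians true) and k = cos φ₀ / cos φ along parallels.
Areal scale at 76.7°: h·k = 1.000 × 4.225 = 4.225.
Areal scale at 3.2°: h·k = 1.000 × 0.9735 = 0.9735.
Ratio = 4.225/0.9735 ≈ 4.34.

4.34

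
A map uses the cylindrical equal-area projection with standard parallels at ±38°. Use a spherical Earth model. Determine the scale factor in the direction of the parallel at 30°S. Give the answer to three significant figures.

0.910

A cylindrical equal-area projection with standard parallel φ₀ has meridian scale h = cos φ / cos φ₀ and parallel scale k = cos φ₀ / cos φ (so areas are preserved, h·k = 1).
k = cos 38° / cos 30° = 0.7880/0.8660 = 0.9099.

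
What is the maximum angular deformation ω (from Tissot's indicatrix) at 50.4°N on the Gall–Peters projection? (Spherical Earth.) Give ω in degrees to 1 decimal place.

11.9°

The Gall–Peters projection is cylindrical equal-area with φ₀ = 45°. Cylindrical equal-area (φ₀ = 45°): h = cos φ / cos 45° along meridians, k = cos 45° / cos φ along parallels; h·k = 1.
At 50.4°: h = 0.9015, k = 1.109; principal scales a = 1.109, b = 0.9015.
sin(ω/2) = (a − b)/(a + b) = 0.2079/2.011 = 0.1034, so ω = 2 arcsin(0.1034) ≈ 11.9°.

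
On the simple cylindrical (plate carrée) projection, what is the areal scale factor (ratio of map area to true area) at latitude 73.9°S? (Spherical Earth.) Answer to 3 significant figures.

3.61

In the plate carrée (x = Rλ, y = Rφ), meridians are true-scale (h = 1) and parallels are stretched by k = sec φ.
Areal scale = h·k = 1 × sec φ; at 73.9°, h = 1.000, k = 3.606, so h·k = 3.606.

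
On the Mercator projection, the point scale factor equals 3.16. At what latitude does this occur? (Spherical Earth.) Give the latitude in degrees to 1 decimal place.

71.6°

Mercator scale is k = sec φ = 1/cos φ.
1/cos φ = 3.16  ⇒  cos φ = 0.3165  ⇒  φ = arccos(0.3165) ≈ 71.6°.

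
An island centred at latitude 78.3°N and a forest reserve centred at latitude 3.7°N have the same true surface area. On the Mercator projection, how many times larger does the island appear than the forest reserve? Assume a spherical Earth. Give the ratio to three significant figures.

24.2

On Mercator, area is exaggerated by sec²φ = 1/cos²φ.
At 78.3°: sec²(78.3°) = 1/0.2028² = 24.32.
At 3.7°: sec²(3.7°) = 1/0.9979² = 1.004.
Ratio = 24.32/1.004 = cos²(3.7°)/cos²(78.3°) ≈ 24.2.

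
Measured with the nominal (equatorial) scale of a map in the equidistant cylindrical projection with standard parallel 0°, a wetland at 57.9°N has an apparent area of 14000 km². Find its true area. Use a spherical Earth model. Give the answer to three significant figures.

For the equirectangular projection with φ₀ = 0 (plate carrée), h = 1 along meridians and k = sec φ along parallels.
Areal scale = h·k = 1 × sec φ; at 57.9°, h = 1.000, k = 1.882, so h·k = 1.882.
True area = apparent / (areal scale) = 14000 / 1.882 ≈ 7440 km².

7440 km²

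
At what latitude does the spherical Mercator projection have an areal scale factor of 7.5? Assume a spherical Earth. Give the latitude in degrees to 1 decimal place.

68.6°

Mercator areal scale is sec²φ.
sec²φ = 7.5  ⇒  cos²φ = 0.1333  ⇒  cos φ = 0.3651.
φ = arccos(0.3651) ≈ 68.6°.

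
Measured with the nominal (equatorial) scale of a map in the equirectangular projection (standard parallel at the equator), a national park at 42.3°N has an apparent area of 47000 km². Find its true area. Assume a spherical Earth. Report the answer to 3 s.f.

34800 km²

For the equirectangular projection with φ₀ = 0 (plate carrée), h = 1 along meridians and k = sec φ along parallels.
Areal scale = h·k = 1 × sec φ; at 42.3°, h = 1.000, k = 1.352, so h·k = 1.352.
True area = apparent / (areal scale) = 47000 / 1.352 ≈ 34800 km².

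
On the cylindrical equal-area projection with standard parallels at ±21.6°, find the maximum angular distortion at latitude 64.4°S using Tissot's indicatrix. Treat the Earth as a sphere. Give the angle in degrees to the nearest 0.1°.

For cylindrical equal-area with standard parallel φ₀, h = cos φ / cos φ₀ and k = cos φ₀ / cos φ, so h·k = 1.
At 64.4°: h = 0.4647, k = 2.152; principal scales a = 2.152, b = 0.4647.
sin(ω/2) = (a − b)/(a + b) = 1.687/2.617 = 0.6448, so ω = 2 arcsin(0.6448) ≈ 80.3°.

80.3°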